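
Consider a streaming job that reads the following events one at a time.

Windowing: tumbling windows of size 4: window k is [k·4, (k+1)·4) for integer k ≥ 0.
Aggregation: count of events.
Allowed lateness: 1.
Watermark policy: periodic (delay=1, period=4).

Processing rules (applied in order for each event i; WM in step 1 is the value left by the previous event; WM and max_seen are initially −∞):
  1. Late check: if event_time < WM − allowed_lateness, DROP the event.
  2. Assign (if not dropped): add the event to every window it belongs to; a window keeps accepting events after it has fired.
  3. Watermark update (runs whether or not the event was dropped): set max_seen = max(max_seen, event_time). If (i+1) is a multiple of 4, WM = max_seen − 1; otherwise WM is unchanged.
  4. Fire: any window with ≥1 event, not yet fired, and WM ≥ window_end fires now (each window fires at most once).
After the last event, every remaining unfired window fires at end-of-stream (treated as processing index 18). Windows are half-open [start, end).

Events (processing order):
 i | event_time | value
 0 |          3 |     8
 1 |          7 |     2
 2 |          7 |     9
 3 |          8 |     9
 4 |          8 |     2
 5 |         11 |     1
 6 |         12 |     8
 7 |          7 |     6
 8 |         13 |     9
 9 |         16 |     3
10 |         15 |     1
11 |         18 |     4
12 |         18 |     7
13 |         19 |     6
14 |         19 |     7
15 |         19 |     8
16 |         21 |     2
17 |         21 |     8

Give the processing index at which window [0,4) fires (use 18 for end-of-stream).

i=0 t=3 v=8: → [0,4); WM=−∞
i=1 t=7 v=2: → [4,8); WM=−∞
i=2 t=7 v=9: → [4,8); WM=−∞
i=3 t=8 v=9: → [8,12); WM=7; [0,4) fires=1
i=4 t=8 v=2: → [8,12); WM=7
i=5 t=11 v=1: → [8,12); WM=7
i=6 t=12 v=8: → [12,16); WM=7
i=7 t=7 v=6: → [4,8); WM=11; [4,8) fires=3
i=8 t=13 v=9: → [12,16); WM=11
i=9 t=16 v=3: → [16,20); WM=11
i=10 t=15 v=1: → [12,16); WM=11
i=11 t=18 v=4: → [16,20); WM=17; [8,12) fires=3 [12,16) fires=3
i=12 t=18 v=7: → [16,20); WM=17
i=13 t=19 v=6: → [16,20); WM=17
i=14 t=19 v=7: → [16,20); WM=17
i=15 t=19 v=8: → [16,20); WM=18
i=16 t=21 v=2: → [20,24); WM=18
i=17 t=21 v=8: → [20,24); WM=18

3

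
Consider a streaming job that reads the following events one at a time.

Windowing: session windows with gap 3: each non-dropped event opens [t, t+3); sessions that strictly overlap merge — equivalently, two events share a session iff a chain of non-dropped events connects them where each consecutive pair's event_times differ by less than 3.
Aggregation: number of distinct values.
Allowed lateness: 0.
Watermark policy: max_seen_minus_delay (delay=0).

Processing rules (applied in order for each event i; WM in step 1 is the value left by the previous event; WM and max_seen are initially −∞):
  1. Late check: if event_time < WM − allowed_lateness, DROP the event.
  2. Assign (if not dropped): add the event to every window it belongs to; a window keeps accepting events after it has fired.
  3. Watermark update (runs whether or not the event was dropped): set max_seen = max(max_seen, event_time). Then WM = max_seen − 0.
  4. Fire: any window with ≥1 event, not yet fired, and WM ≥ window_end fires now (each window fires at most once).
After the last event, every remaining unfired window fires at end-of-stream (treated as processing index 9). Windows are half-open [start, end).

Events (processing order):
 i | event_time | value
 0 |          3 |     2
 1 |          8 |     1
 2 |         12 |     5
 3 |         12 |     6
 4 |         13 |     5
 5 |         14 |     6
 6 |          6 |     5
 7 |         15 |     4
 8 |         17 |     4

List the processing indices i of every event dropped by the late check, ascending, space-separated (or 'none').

i=0 t=3 v=2: → [3,6); WM=3
i=1 t=8 v=1: → [8,11); WM=8
i=2 t=12 v=5: → [12,15); WM=12
i=3 t=12 v=6: → [12,15); WM=12
i=4 t=13 v=5: → [12,16); WM=13
i=5 t=14 v=6: → [12,17); WM=14
i=6 t=6 v=5: DROP (t<14-0); WM=14
i=7 t=15 v=4: → [12,18); WM=15
i=8 t=17 v=4: → [12,20); WM=17

6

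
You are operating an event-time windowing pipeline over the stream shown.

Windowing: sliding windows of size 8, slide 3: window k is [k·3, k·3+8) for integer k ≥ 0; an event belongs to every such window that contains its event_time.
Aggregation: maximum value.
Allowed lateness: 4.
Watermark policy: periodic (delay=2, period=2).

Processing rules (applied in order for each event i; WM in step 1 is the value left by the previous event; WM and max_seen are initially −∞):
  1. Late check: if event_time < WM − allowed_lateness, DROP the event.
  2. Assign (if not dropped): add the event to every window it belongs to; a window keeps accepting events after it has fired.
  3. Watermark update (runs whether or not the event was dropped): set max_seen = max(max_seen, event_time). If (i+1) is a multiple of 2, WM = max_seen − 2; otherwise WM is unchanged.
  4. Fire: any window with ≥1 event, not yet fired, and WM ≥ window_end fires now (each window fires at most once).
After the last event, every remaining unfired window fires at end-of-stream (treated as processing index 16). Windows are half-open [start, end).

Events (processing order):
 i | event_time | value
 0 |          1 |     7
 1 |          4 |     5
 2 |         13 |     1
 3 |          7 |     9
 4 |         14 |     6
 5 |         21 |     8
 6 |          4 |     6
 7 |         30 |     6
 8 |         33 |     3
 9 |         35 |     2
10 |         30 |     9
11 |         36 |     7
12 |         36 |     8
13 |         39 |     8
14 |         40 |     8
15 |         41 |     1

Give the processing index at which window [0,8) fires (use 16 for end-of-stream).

3

i=0 t=1 v=7: → [0,8); WM=−∞
i=1 t=4 v=5: → [3,11),[0,8); WM=2
i=2 t=13 v=1: → [12,20),[9,17),[6,14); WM=2
i=3 t=7 v=9: → [6,14),[3,11),[0,8); WM=11; [0,8) fires=9 [3,11) fires=9
i=4 t=14 v=6: → [12,20),[9,17); WM=11
i=5 t=21 v=8: → [21,29),[18,26),[15,23); WM=19; [6,14) fires=9 [9,17) fires=6
i=6 t=4 v=6: DROP (t<19-4); WM=19
i=7 t=30 v=6: → [30,38),[27,35),[24,32); WM=28; [12,20) fires=6 [15,23) fires=8 [18,26) fires=8
i=8 t=33 v=3: → [33,41),[30,38),[27,35); WM=28
i=9 t=35 v=2: → [33,41),[30,38); WM=33; [21,29) fires=8 [24,32) fires=6
i=10 t=30 v=9: → [30,38),[27,35),[24,32); WM=33
i=11 t=36 v=7: → [36,44),[33,41),[30,38); WM=34
i=12 t=36 v=8: → [36,44),[33,41),[30,38); WM=34
i=13 t=39 v=8: → [39,47),[36,44),[33,41); WM=37; [27,35) fires=9
i=14 t=40 v=8: → [39,47),[36,44),[33,41); WM=37
i=15 t=41 v=1: → [39,47),[36,44); WM=39; [30,38) fires=9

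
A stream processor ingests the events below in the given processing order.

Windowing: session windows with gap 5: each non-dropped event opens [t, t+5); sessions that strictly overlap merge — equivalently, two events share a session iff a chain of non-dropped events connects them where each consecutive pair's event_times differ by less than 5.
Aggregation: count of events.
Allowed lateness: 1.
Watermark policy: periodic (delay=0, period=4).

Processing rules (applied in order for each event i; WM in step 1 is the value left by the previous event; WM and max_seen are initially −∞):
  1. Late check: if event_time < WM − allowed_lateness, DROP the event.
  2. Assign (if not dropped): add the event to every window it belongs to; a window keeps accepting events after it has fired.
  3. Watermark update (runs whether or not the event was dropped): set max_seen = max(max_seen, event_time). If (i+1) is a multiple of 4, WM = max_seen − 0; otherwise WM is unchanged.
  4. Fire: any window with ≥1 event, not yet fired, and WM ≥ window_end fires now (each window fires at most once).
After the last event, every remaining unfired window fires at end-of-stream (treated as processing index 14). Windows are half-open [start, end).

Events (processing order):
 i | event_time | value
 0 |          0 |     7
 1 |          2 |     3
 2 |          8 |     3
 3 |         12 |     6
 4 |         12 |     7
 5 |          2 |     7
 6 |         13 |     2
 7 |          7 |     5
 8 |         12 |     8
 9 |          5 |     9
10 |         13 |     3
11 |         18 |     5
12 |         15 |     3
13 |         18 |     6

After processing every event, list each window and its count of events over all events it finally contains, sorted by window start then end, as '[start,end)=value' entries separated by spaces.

[0,7)=2 [8,18)=6 [18,23)=2

i=0 t=0 v=7: → [0,5); WM=−∞
i=1 t=2 v=3: → [0,7); WM=−∞
i=2 t=8 v=3: → [8,13); WM=−∞
i=3 t=12 v=6: → [8,17); WM=12
i=4 t=12 v=7: → [8,17); WM=12
i=5 t=2 v=7: DROP (t<12-1); WM=12
i=6 t=13 v=2: → [8,18); WM=12
i=7 t=7 v=5: DROP (t<12-1); WM=13
i=8 t=12 v=8: → [8,18); WM=13
i=9 t=5 v=9: DROP (t<13-1); WM=13
i=10 t=13 v=3: → [8,18); WM=13
i=11 t=18 v=5: → [18,23); WM=18
i=12 t=15 v=3: DROP (t<18-1); WM=18
i=13 t=18 v=6: → [18,23); WM=18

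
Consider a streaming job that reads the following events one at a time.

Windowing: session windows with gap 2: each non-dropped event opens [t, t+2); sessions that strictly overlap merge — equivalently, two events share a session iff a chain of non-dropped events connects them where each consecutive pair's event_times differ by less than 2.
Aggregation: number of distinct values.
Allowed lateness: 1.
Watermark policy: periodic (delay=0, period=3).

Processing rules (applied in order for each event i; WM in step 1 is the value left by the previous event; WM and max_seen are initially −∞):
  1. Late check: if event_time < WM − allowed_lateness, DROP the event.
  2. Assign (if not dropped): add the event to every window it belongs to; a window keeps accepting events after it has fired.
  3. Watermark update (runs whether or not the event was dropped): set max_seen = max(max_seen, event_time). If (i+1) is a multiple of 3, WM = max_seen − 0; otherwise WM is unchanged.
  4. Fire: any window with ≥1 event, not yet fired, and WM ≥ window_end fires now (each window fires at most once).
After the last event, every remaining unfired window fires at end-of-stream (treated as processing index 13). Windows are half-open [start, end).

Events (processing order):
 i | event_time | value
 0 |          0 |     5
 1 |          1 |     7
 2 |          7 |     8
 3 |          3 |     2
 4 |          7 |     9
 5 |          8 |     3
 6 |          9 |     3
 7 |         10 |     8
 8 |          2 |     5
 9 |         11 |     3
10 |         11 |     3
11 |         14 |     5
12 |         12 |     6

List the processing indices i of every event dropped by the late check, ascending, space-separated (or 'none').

3 8 12

i=0 t=0 v=5: → [0,2); WM=−∞
i=1 t=1 v=7: → [0,3); WM=−∞
i=2 t=7 v=8: → [7,9); WM=7
i=3 t=3 v=2: DROP (t<7-1); WM=7
i=4 t=7 v=9: → [7,9); WM=7
i=5 t=8 v=3: → [7,10); WM=8
i=6 t=9 v=3: → [7,11); WM=8
i=7 t=10 v=8: → [7,12); WM=8
i=8 t=2 v=5: DROP (t<8-1); WM=10
i=9 t=11 v=3: → [7,13); WM=10
i=10 t=11 v=3: → [7,13); WM=10
i=11 t=14 v=5: → [14,16); WM=14
i=12 t=12 v=6: DROP (t<14-1); WM=14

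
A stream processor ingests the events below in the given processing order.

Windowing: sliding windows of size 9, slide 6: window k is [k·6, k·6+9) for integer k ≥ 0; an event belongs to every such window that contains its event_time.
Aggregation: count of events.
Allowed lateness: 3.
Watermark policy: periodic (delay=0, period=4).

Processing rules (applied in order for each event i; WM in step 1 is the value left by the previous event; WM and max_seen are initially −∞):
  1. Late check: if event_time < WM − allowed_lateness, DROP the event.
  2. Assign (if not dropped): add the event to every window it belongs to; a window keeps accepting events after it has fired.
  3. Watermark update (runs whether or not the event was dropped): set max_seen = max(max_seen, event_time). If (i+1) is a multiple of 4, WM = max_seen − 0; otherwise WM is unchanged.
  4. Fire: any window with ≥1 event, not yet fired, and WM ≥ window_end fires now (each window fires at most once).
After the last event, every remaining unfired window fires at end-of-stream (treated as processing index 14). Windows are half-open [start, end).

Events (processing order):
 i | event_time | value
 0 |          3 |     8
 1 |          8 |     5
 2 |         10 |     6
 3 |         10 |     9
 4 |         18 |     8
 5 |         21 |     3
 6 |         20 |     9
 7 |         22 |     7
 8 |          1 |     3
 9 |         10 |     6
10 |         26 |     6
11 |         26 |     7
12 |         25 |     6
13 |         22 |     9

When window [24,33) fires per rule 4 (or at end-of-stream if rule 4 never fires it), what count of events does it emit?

i=0 t=3 v=8: → [0,9); WM=−∞
i=1 t=8 v=5: → [6,15),[0,9); WM=−∞
i=2 t=10 v=6: → [6,15); WM=−∞
i=3 t=10 v=9: → [6,15); WM=10; [0,9) fires=2
i=4 t=18 v=8: → [18,27),[12,21); WM=10
i=5 t=21 v=3: → [18,27); WM=10
i=6 t=20 v=9: → [18,27),[12,21); WM=10
i=7 t=22 v=7: → [18,27); WM=22; [6,15) fires=3 [12,21) fires=2
i=8 t=1 v=3: DROP (t<22-3); WM=22
i=9 t=10 v=6: DROP (t<22-3); WM=22
i=10 t=26 v=6: → [24,33),[18,27); WM=22
i=11 t=26 v=7: → [24,33),[18,27); WM=26
i=12 t=25 v=6: → [24,33),[18,27); WM=26
i=13 t=22 v=9: DROP (t<26-3); WM=26

3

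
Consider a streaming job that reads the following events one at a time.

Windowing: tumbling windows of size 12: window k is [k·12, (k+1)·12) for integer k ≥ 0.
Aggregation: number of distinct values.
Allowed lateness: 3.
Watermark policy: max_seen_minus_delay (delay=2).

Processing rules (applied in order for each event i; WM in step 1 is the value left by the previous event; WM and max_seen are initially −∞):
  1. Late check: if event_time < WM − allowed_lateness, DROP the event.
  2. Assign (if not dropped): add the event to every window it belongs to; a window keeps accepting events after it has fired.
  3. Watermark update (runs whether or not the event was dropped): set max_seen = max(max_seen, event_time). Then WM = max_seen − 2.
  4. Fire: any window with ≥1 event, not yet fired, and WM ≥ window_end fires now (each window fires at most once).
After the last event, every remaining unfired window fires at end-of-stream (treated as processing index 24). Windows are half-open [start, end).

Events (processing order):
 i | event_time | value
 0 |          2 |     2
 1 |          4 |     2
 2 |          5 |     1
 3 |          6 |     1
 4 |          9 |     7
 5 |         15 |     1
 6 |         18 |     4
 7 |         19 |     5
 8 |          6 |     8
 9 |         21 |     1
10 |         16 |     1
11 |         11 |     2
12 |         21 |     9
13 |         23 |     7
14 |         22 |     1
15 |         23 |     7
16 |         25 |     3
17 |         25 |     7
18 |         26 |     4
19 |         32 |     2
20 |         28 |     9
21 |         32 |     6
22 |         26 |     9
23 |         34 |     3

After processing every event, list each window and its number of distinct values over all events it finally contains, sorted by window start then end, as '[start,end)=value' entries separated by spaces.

[0,12)=3 [12,24)=5 [24,36)=6

i=0 t=2 v=2: → [0,12); WM=0
i=1 t=4 v=2: → [0,12); WM=2
i=2 t=5 v=1: → [0,12); WM=3
i=3 t=6 v=1: → [0,12); WM=4
i=4 t=9 v=7: → [0,12); WM=7
i=5 t=15 v=1: → [12,24); WM=13; [0,12) fires=3
i=6 t=18 v=4: → [12,24); WM=16
i=7 t=19 v=5: → [12,24); WM=17
i=8 t=6 v=8: DROP (t<17-3); WM=17
i=9 t=21 v=1: → [12,24); WM=19
i=10 t=16 v=1: → [12,24); WM=19
i=11 t=11 v=2: DROP (t<19-3); WM=19
i=12 t=21 v=9: → [12,24); WM=19
i=13 t=23 v=7: → [12,24); WM=21
i=14 t=22 v=1: → [12,24); WM=21
i=15 t=23 v=7: → [12,24); WM=21
i=16 t=25 v=3: → [24,36); WM=23
i=17 t=25 v=7: → [24,36); WM=23
i=18 t=26 v=4: → [24,36); WM=24; [12,24) fires=5
i=19 t=32 v=2: → [24,36); WM=30
i=20 t=28 v=9: → [24,36); WM=30
i=21 t=32 v=6: → [24,36); WM=30
i=22 t=26 v=9: DROP (t<30-3); WM=30
i=23 t=34 v=3: → [24,36); WM=32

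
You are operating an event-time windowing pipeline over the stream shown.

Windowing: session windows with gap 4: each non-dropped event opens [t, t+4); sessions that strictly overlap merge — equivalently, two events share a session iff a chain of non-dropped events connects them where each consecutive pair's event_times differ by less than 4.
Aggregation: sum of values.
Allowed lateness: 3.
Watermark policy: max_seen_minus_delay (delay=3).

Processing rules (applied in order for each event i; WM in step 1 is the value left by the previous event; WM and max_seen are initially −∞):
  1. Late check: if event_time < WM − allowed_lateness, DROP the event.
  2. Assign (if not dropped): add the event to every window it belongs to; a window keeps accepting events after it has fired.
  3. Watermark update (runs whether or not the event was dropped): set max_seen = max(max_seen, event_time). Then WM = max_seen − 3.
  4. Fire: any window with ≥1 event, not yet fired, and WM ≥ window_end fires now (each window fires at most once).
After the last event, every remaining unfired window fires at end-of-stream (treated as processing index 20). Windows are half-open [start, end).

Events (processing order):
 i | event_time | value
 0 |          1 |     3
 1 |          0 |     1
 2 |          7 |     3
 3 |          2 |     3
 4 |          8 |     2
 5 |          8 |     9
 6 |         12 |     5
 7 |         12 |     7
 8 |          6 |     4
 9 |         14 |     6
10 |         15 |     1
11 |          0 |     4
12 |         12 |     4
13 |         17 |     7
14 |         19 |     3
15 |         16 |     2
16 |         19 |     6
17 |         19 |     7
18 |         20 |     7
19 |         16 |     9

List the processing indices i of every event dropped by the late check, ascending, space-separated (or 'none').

11

i=0 t=1 v=3: → [1,5); WM=-2
i=1 t=0 v=1: → [0,5); WM=-2
i=2 t=7 v=3: → [7,11); WM=4
i=3 t=2 v=3: → [0,6); WM=4
i=4 t=8 v=2: → [7,12); WM=5
i=5 t=8 v=9: → [7,12); WM=5
i=6 t=12 v=5: → [12,16); WM=9
i=7 t=12 v=7: → [12,16); WM=9
i=8 t=6 v=4: → [6,12); WM=9
i=9 t=14 v=6: → [12,18); WM=11
i=10 t=15 v=1: → [12,19); WM=12
i=11 t=0 v=4: DROP (t<12-3); WM=12
i=12 t=12 v=4: → [12,19); WM=12
i=13 t=17 v=7: → [12,21); WM=14
i=14 t=19 v=3: → [12,23); WM=16
i=15 t=16 v=2: → [12,23); WM=16
i=16 t=19 v=6: → [12,23); WM=16
i=17 t=19 v=7: → [12,23); WM=16
i=18 t=20 v=7: → [12,24); WM=17
i=19 t=16 v=9: → [12,24); WM=17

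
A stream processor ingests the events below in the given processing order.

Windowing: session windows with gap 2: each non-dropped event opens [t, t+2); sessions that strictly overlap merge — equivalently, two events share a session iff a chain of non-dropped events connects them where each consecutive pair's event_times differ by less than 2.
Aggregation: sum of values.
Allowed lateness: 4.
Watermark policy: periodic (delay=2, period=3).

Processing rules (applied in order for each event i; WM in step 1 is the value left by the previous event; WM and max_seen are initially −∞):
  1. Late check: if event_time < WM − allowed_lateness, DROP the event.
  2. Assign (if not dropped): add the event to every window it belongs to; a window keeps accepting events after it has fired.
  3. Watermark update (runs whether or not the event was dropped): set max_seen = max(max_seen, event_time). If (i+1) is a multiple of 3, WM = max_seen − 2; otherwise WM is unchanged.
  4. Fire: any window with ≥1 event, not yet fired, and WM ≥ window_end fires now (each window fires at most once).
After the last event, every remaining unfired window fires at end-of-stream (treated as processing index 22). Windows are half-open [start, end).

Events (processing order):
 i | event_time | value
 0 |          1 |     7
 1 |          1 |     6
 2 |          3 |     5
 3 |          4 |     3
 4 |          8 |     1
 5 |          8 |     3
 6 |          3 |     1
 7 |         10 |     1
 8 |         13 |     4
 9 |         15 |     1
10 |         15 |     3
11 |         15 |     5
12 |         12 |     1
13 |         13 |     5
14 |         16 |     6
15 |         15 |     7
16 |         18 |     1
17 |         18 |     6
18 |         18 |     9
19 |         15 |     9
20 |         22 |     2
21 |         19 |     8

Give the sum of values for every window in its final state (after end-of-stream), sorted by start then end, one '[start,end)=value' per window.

[1,3)=13 [3,6)=9 [8,10)=4 [10,12)=1 [12,15)=10 [15,18)=31 [18,21)=24 [22,24)=2

i=0 t=1 v=7: → [1,3); WM=−∞
i=1 t=1 v=6: → [1,3); WM=−∞
i=2 t=3 v=5: → [3,5); WM=1
i=3 t=4 v=3: → [3,6); WM=1
i=4 t=8 v=1: → [8,10); WM=1
i=5 t=8 v=3: → [8,10); WM=6
i=6 t=3 v=1: → [3,6); WM=6
i=7 t=10 v=1: → [10,12); WM=6
i=8 t=13 v=4: → [13,15); WM=11
i=9 t=15 v=1: → [15,17); WM=11
i=10 t=15 v=3: → [15,17); WM=11
i=11 t=15 v=5: → [15,17); WM=13
i=12 t=12 v=1: → [12,15); WM=13
i=13 t=13 v=5: → [12,15); WM=13
i=14 t=16 v=6: → [15,18); WM=14
i=15 t=15 v=7: → [15,18); WM=14
i=16 t=18 v=1: → [18,20); WM=14
i=17 t=18 v=6: → [18,20); WM=16
i=18 t=18 v=9: → [18,20); WM=16
i=19 t=15 v=9: → [15,18); WM=16
i=20 t=22 v=2: → [22,24); WM=20
i=21 t=19 v=8: → [18,21); WM=20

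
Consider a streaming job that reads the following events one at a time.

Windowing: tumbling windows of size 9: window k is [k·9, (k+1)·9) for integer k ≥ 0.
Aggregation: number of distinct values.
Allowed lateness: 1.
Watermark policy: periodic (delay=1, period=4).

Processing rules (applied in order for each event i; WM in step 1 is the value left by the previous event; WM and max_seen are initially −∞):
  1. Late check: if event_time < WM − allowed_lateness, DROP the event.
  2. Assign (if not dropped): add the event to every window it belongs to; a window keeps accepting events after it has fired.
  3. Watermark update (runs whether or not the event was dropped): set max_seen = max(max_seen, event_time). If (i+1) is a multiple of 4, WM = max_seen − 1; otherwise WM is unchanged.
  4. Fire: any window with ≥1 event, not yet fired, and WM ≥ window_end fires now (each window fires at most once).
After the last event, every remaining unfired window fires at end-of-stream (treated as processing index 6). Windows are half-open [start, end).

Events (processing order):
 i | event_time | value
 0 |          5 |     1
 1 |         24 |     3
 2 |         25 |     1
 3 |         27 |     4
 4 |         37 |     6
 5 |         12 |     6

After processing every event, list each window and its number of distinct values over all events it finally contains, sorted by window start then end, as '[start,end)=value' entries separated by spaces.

i=0 t=5 v=1: → [0,9); WM=−∞
i=1 t=24 v=3: → [18,27); WM=−∞
i=2 t=25 v=1: → [18,27); WM=−∞
i=3 t=27 v=4: → [27,36); WM=26; [0,9) fires=1
i=4 t=37 v=6: → [36,45); WM=26
i=5 t=12 v=6: DROP (t<26-1); WM=26

[0,9)=1 [18,27)=2 [27,36)=1 [36,45)=1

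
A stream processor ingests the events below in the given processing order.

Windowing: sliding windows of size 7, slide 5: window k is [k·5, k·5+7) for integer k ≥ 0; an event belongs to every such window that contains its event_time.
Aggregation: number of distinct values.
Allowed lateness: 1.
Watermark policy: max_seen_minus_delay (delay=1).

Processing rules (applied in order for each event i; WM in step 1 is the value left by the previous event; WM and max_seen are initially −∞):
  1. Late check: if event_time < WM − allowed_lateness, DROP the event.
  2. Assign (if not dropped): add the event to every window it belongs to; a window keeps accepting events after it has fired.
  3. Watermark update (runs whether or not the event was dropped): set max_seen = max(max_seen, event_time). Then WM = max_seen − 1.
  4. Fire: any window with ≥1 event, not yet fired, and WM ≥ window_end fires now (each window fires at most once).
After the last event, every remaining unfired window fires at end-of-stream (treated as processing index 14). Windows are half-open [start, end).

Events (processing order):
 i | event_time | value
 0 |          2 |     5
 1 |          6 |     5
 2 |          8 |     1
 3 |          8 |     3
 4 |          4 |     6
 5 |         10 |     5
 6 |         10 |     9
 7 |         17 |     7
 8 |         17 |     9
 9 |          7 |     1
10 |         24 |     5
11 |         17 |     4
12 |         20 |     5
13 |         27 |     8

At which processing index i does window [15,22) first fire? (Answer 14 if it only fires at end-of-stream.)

10

i=0 t=2 v=5: → [0,7); WM=1
i=1 t=6 v=5: → [5,12),[0,7); WM=5
i=2 t=8 v=1: → [5,12); WM=7; [0,7) fires=1
i=3 t=8 v=3: → [5,12); WM=7
i=4 t=4 v=6: DROP (t<7-1); WM=7
i=5 t=10 v=5: → [10,17),[5,12); WM=9
i=6 t=10 v=9: → [10,17),[5,12); WM=9
i=7 t=17 v=7: → [15,22); WM=16; [5,12) fires=4
i=8 t=17 v=9: → [15,22); WM=16
i=9 t=7 v=1: DROP (t<16-1); WM=16
i=10 t=24 v=5: → [20,27); WM=23; [10,17) fires=2 [15,22) fires=2
i=11 t=17 v=4: DROP (t<23-1); WM=23
i=12 t=20 v=5: DROP (t<23-1); WM=23
i=13 t=27 v=8: → [25,32); WM=26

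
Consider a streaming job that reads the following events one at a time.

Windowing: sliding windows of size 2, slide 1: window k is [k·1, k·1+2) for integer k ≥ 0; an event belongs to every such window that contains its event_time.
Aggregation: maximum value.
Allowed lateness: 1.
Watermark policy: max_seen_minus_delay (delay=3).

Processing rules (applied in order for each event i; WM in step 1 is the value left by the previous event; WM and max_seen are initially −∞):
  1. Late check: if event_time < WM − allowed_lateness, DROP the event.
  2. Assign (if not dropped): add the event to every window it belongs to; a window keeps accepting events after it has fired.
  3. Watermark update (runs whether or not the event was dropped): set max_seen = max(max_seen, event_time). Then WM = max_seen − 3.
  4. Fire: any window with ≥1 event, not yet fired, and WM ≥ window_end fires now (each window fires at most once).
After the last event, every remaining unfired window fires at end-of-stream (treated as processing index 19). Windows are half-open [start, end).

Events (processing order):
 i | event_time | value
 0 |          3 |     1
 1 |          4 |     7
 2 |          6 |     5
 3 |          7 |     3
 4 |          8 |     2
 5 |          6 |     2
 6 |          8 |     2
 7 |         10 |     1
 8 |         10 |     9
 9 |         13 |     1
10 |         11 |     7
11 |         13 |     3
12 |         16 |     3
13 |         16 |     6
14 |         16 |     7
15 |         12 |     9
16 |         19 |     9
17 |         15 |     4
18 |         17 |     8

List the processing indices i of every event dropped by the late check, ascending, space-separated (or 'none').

i=0 t=3 v=1: → [3,5),[2,4); WM=0
i=1 t=4 v=7: → [4,6),[3,5); WM=1
i=2 t=6 v=5: → [6,8),[5,7); WM=3
i=3 t=7 v=3: → [7,9),[6,8); WM=4; [2,4) fires=1
i=4 t=8 v=2: → [8,10),[7,9); WM=5; [3,5) fires=7
i=5 t=6 v=2: → [6,8),[5,7); WM=5
i=6 t=8 v=2: → [8,10),[7,9); WM=5
i=7 t=10 v=1: → [10,12),[9,11); WM=7; [4,6) fires=7 [5,7) fires=5
i=8 t=10 v=9: → [10,12),[9,11); WM=7
i=9 t=13 v=1: → [13,15),[12,14); WM=10; [6,8) fires=5 [7,9) fires=3 [8,10) fires=2
i=10 t=11 v=7: → [11,13),[10,12); WM=10
i=11 t=13 v=3: → [13,15),[12,14); WM=10
i=12 t=16 v=3: → [16,18),[15,17); WM=13; [9,11) fires=9 [10,12) fires=9 [11,13) fires=7
i=13 t=16 v=6: → [16,18),[15,17); WM=13
i=14 t=16 v=7: → [16,18),[15,17); WM=13
i=15 t=12 v=9: → [12,14),[11,13); WM=13
i=16 t=19 v=9: → [19,21),[18,20); WM=16; [12,14) fires=9 [13,15) fires=3
i=17 t=15 v=4: → [15,17),[14,16); WM=16; [14,16) fires=4
i=18 t=17 v=8: → [17,19),[16,18); WM=16

none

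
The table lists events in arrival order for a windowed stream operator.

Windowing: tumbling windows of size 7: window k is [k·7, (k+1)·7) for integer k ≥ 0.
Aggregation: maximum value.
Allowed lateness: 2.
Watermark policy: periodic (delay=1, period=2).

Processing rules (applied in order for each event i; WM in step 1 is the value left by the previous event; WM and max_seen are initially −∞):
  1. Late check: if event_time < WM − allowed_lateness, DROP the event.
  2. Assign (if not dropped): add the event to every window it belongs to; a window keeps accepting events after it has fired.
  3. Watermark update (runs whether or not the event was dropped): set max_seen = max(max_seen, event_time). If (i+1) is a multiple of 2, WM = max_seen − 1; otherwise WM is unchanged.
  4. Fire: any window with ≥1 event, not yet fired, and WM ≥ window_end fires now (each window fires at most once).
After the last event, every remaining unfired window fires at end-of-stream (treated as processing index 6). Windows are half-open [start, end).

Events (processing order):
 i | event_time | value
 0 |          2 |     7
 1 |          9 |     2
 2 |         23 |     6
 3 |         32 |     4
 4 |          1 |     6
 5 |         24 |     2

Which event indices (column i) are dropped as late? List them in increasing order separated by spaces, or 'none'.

i=0 t=2 v=7: → [0,7); WM=−∞
i=1 t=9 v=2: → [7,14); WM=8; [0,7) fires=7
i=2 t=23 v=6: → [21,28); WM=8
i=3 t=32 v=4: → [28,35); WM=31; [7,14) fires=2 [21,28) fires=6
i=4 t=1 v=6: DROP (t<31-2); WM=31
i=5 t=24 v=2: DROP (t<31-2); WM=31

4 5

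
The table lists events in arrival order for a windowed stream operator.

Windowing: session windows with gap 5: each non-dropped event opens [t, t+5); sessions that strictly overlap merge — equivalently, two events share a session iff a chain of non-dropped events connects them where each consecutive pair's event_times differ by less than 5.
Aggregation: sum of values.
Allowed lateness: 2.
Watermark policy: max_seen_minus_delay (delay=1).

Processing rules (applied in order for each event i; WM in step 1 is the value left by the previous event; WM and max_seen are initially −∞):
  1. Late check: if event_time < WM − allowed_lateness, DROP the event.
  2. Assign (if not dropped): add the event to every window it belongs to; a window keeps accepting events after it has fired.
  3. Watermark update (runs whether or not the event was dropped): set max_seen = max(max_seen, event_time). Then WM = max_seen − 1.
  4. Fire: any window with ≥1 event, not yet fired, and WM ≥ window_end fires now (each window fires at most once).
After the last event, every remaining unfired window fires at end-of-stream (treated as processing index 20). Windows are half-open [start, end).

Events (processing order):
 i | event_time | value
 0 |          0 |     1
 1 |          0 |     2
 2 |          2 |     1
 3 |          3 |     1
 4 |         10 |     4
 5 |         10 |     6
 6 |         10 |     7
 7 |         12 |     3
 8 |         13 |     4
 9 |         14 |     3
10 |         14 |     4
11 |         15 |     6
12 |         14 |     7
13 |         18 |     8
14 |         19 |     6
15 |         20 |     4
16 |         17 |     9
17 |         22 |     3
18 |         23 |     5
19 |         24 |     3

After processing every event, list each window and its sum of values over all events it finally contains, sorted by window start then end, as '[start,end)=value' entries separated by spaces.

i=0 t=0 v=1: → [0,5); WM=-1
i=1 t=0 v=2: → [0,5); WM=-1
i=2 t=2 v=1: → [0,7); WM=1
i=3 t=3 v=1: → [0,8); WM=2
i=4 t=10 v=4: → [10,15); WM=9
i=5 t=10 v=6: → [10,15); WM=9
i=6 t=10 v=7: → [10,15); WM=9
i=7 t=12 v=3: → [10,17); WM=11
i=8 t=13 v=4: → [10,18); WM=12
i=9 t=14 v=3: → [10,19); WM=13
i=10 t=14 v=4: → [10,19); WM=13
i=11 t=15 v=6: → [10,20); WM=14
i=12 t=14 v=7: → [10,20); WM=14
i=13 t=18 v=8: → [10,23); WM=17
i=14 t=19 v=6: → [10,24); WM=18
i=15 t=20 v=4: → [10,25); WM=19
i=16 t=17 v=9: → [10,25); WM=19
i=17 t=22 v=3: → [10,27); WM=21
i=18 t=23 v=5: → [10,28); WM=22
i=19 t=24 v=3: → [10,29); WM=23

[0,8)=5 [10,29)=82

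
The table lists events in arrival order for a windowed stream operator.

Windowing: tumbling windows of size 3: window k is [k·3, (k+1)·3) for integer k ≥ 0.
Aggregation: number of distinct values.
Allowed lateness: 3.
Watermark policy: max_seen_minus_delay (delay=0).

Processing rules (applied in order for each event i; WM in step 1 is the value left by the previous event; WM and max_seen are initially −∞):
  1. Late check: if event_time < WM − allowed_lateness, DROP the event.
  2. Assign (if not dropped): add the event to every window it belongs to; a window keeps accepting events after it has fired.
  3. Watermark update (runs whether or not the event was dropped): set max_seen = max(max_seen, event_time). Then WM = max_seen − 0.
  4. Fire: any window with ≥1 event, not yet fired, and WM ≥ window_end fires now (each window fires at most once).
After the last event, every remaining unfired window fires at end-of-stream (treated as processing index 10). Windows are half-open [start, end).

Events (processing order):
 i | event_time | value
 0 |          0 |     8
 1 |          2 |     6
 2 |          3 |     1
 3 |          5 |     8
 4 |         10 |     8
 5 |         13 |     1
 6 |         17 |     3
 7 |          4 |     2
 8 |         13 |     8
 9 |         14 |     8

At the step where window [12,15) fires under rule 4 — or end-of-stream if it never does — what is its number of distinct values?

1

i=0 t=0 v=8: → [0,3); WM=0
i=1 t=2 v=6: → [0,3); WM=2
i=2 t=3 v=1: → [3,6); WM=3; [0,3) fires=2
i=3 t=5 v=8: → [3,6); WM=5
i=4 t=10 v=8: → [9,12); WM=10; [3,6) fires=2
i=5 t=13 v=1: → [12,15); WM=13; [9,12) fires=1
i=6 t=17 v=3: → [15,18); WM=17; [12,15) fires=1
i=7 t=4 v=2: DROP (t<17-3); WM=17
i=8 t=13 v=8: DROP (t<17-3); WM=17
i=9 t=14 v=8: → [12,15); WM=17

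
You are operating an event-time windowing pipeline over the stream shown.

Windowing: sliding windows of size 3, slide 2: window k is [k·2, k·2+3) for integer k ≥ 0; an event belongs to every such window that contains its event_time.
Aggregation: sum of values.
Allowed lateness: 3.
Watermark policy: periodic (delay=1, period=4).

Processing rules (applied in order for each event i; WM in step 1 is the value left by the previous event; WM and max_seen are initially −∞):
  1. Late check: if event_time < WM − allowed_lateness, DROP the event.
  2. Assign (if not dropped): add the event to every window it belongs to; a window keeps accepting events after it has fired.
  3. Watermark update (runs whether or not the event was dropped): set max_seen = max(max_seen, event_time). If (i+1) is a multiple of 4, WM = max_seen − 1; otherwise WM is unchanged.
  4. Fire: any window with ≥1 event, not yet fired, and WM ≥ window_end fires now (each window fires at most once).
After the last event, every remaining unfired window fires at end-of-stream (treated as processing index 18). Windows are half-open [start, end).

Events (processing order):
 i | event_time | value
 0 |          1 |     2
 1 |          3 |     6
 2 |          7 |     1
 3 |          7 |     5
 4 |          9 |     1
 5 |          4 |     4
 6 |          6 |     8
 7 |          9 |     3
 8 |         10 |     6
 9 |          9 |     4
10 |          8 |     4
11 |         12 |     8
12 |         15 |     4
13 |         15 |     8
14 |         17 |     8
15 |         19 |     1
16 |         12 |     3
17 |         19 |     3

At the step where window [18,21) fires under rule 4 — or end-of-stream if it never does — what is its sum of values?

4

i=0 t=1 v=2: → [0,3); WM=−∞
i=1 t=3 v=6: → [2,5); WM=−∞
i=2 t=7 v=1: → [6,9); WM=−∞
i=3 t=7 v=5: → [6,9); WM=6; [0,3) fires=2 [2,5) fires=6
i=4 t=9 v=1: → [8,11); WM=6
i=5 t=4 v=4: → [4,7),[2,5); WM=6
i=6 t=6 v=8: → [6,9),[4,7); WM=6
i=7 t=9 v=3: → [8,11); WM=8; [4,7) fires=12
i=8 t=10 v=6: → [10,13),[8,11); WM=8
i=9 t=9 v=4: → [8,11); WM=8
i=10 t=8 v=4: → [8,11),[6,9); WM=8
i=11 t=12 v=8: → [12,15),[10,13); WM=11; [6,9) fires=18 [8,11) fires=18
i=12 t=15 v=4: → [14,17); WM=11
i=13 t=15 v=8: → [14,17); WM=11
i=14 t=17 v=8: → [16,19); WM=11
i=15 t=19 v=1: → [18,21); WM=18; [10,13) fires=14 [12,15) fires=8 [14,17) fires=12
i=16 t=12 v=3: DROP (t<18-3); WM=18
i=17 t=19 v=3: → [18,21); WM=18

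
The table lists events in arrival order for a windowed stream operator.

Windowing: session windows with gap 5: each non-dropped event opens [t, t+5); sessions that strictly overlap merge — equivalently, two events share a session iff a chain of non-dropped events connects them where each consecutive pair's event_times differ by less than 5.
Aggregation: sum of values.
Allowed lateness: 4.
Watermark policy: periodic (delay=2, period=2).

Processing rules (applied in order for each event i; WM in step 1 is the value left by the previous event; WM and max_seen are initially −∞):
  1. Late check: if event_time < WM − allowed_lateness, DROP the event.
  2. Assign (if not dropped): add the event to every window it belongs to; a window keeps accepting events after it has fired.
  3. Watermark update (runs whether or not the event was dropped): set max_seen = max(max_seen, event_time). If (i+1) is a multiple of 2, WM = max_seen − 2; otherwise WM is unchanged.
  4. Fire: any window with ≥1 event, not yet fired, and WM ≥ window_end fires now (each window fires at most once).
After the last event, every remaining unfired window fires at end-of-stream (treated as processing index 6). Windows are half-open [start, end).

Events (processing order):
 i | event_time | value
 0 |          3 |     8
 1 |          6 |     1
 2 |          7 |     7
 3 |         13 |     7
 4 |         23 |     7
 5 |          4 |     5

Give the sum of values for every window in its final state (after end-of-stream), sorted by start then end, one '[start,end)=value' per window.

[3,12)=16 [13,18)=7 [23,28)=7

i=0 t=3 v=8: → [3,8); WM=−∞
i=1 t=6 v=1: → [3,11); WM=4
i=2 t=7 v=7: → [3,12); WM=4
i=3 t=13 v=7: → [13,18); WM=11
i=4 t=23 v=7: → [23,28); WM=11
i=5 t=4 v=5: DROP (t<11-4); WM=21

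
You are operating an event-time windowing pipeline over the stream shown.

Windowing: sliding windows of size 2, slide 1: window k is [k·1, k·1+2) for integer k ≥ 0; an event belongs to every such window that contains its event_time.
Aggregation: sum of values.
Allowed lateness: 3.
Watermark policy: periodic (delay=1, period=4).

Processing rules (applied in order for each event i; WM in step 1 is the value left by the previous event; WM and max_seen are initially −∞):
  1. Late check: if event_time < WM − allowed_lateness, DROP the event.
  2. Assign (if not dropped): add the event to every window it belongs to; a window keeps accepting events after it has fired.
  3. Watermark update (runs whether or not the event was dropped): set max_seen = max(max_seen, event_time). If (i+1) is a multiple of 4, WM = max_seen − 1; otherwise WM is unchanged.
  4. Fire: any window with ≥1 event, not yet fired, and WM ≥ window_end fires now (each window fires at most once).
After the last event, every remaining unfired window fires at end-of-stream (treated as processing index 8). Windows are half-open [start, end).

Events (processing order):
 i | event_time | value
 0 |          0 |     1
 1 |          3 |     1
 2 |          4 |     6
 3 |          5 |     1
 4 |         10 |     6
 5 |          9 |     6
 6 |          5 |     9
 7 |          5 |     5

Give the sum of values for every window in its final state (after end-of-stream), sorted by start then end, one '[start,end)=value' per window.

[0,2)=1 [2,4)=1 [3,5)=7 [4,6)=21 [5,7)=15 [8,10)=6 [9,11)=12 [10,12)=6

i=0 t=0 v=1: → [0,2); WM=−∞
i=1 t=3 v=1: → [3,5),[2,4); WM=−∞
i=2 t=4 v=6: → [4,6),[3,5); WM=−∞
i=3 t=5 v=1: → [5,7),[4,6); WM=4; [0,2) fires=1 [2,4) fires=1
i=4 t=10 v=6: → [10,12),[9,11); WM=4
i=5 t=9 v=6: → [9,11),[8,10); WM=4
i=6 t=5 v=9: → [5,7),[4,6); WM=4
i=7 t=5 v=5: → [5,7),[4,6); WM=9; [3,5) fires=7 [4,6) fires=21 [5,7) fires=15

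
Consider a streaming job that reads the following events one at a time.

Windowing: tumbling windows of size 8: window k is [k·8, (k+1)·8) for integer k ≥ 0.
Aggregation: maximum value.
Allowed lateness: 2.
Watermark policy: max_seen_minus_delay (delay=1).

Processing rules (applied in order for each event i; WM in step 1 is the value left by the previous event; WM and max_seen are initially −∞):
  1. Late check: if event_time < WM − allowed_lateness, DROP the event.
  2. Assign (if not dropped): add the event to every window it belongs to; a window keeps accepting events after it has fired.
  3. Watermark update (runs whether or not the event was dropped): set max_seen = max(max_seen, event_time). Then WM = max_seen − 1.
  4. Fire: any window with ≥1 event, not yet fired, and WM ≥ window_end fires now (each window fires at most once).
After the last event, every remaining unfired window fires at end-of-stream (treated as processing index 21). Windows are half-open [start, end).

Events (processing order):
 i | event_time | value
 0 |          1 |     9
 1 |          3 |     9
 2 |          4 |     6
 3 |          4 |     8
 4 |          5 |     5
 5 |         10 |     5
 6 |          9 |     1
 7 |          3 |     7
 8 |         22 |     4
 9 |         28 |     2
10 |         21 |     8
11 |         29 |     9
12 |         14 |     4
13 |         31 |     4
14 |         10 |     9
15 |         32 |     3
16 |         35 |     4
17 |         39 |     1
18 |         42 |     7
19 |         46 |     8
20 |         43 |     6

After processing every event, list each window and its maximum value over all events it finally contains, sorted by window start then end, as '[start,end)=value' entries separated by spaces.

[0,8)=9 [8,16)=5 [16,24)=4 [24,32)=9 [32,40)=4 [40,48)=8

i=0 t=1 v=9: → [0,8); WM=0
i=1 t=3 v=9: → [0,8); WM=2
i=2 t=4 v=6: → [0,8); WM=3
i=3 t=4 v=8: → [0,8); WM=3
i=4 t=5 v=5: → [0,8); WM=4
i=5 t=10 v=5: → [8,16); WM=9; [0,8) fires=9
i=6 t=9 v=1: → [8,16); WM=9
i=7 t=3 v=7: DROP (t<9-2); WM=9
i=8 t=22 v=4: → [16,24); WM=21; [8,16) fires=5
i=9 t=28 v=2: → [24,32); WM=27; [16,24) fires=4
i=10 t=21 v=8: DROP (t<27-2); WM=27
i=11 t=29 v=9: → [24,32); WM=28
i=12 t=14 v=4: DROP (t<28-2); WM=28
i=13 t=31 v=4: → [24,32); WM=30
i=14 t=10 v=9: DROP (t<30-2); WM=30
i=15 t=32 v=3: → [32,40); WM=31
i=16 t=35 v=4: → [32,40); WM=34; [24,32) fires=9
i=17 t=39 v=1: → [32,40); WM=38
i=18 t=42 v=7: → [40,48); WM=41; [32,40) fires=4
i=19 t=46 v=8: → [40,48); WM=45
i=20 t=43 v=6: → [40,48); WM=45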